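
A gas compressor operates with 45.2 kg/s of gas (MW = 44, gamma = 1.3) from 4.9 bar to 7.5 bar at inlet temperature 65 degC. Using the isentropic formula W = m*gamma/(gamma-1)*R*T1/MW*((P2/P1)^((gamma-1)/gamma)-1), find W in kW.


Isentropic work: W = m*(gamma/(gamma-1))*(R*T1/MW)*((P2/P1)^((gamma-1)/gamma) - 1)
T1 = 65 + 273.15 = 338.15 K
Pressure ratio = 7.5 / 4.9 = 1.53061
Exponent = (1.3 - 1)/1.3 = 0.230769
(P2/P1)^exp - 1 = 1.53061^0.230769 - 1 = 0.103217
W = 45.2 * 1.3 / 0.3 * 8.314 * 338.15 / 44 * 0.103217 = 1292

1292 kW


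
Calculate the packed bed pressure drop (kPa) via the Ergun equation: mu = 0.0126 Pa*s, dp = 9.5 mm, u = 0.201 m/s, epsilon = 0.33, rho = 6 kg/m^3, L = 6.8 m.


dp = 9.5 mm = 0.0095 m
Viscous term = 150*0.0126*0.201*(1-0.33)^2 / (0.0095^2*0.33^3) = 52579.7
Inertial term = 1.75*6*0.201^2*(1-0.33) / (0.0095*0.33^3) = 832.513
dP/L = 52579.7 + 832.513 = 53412.2 Pa/m
dP = 53412.2 * 6.8 / 1000 = 363.2 kPa

363.2 kPa


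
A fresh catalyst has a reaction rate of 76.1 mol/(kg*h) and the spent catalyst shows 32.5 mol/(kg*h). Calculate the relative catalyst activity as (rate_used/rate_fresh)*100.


Activity (%) = (rate_used / rate_fresh) * 100
rate_used = 32.5, rate_fresh = 76.1
= (32.5 / 76.1) * 100
= 0.4271 * 100 = 42.71

42.71 %


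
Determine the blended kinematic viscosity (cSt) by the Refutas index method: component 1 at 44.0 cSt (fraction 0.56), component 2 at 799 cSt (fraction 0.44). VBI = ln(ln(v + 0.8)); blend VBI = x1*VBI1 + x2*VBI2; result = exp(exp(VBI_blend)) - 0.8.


Refutas method: VBN_i = 14.534*ln(ln(visc_i + 0.8)) + 10.975, blended linearly by mass fraction; since VBN is linear in VBI_i = ln(ln(visc_i + 0.8)) and the fractions sum to 1, blend VBI directly: visc = exp(exp(VBI_blend)) - 0.8
VBI_1 = ln(ln(44.0 + 0.8)) = 1.33558
VBI_2 = ln(ln(799 + 0.8)) = 1.89977
VBI_blend = 0.56 * 1.33558 + 0.44 * 1.89977 = 1.58382
visc_blend = exp(exp(1.58382)) - 0.8 = 130.0

130.0 cSt


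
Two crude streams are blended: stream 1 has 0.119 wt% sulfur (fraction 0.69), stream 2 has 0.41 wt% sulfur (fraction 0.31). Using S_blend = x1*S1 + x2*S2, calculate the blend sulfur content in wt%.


Linear sulfur blending: S_blend = x1*S1 + x2*S2
Contribution 1: 0.69 * 0.119 = 0.08211 wt%
Contribution 2: 0.31 * 0.41 = 0.1271 wt%
S_blend = 0.08211 + 0.1271 = 0.20921

0.20921 wt%


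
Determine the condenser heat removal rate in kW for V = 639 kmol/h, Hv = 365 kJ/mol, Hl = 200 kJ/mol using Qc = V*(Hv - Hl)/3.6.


Qc = 639 * (365 - 200) / 3.6 = 639 * 165 / 3.6 = 29290

29290 kW


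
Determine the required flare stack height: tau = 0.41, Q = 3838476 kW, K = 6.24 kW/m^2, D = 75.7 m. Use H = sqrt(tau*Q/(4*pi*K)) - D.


tau*Q/(4*pi*K) = 0.41 * 3838476 / (4 * pi * 6.24) = 20070
sqrt(20070) = 141.669
H = 141.669 - 75.7 = 65.97

65.97 m


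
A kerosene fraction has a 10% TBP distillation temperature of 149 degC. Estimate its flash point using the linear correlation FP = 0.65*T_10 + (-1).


FP = 0.65 * 149 + (-1) = 95.85

95.85 degC


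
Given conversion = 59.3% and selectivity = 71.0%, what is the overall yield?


Overall yield = conversion (%) * selectivity (%) / 100
Conversion = 59.3%, Selectivity = 71.0%
Y = 59.3 * 71.0 / 100
= 42.103 %

42.103 %


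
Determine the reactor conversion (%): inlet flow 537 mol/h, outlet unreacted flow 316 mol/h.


X = (F_in - F_out) / F_in * 100
Moles reacted = 537 - 316 = 221
X = 221 / 537 * 100
= 0.4115 * 100
= 41.15 %

41.15 %


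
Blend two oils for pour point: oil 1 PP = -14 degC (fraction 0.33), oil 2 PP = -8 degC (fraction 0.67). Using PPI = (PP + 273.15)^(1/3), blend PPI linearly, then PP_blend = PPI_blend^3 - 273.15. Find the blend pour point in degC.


PPI_1 = (-14 + 273.15)^(1/3) = 6.375541
PPI_2 = (-8 + 273.15)^(1/3) = 6.42437
PPI_blend = 0.33 * 6.375541 + 0.67 * 6.42437 = 6.408256
PP_blend = 6.408256^3 - 273.15 = 263.1598 - 273.15 = -9.99

-9.99 degC


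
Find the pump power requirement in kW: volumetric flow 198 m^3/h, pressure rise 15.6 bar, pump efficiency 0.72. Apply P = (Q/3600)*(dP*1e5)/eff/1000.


Q = 198 / 3600 = 0.055 m^3/s
P = 0.055 * (15.6 * 1e5) / 0.72 / 1000 = 119.2

119.2 kW


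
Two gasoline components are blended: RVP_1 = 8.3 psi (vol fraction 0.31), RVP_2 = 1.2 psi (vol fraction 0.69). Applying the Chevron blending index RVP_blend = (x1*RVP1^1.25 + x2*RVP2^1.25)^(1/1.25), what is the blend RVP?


Chevron index: RVP_blend = (sum xi*RVPi^1.25)^(1/1.25)
RVP^1.25 terms: 0.31 * 8.3^1.25 + 0.69 * 1.2^1.25 = 5.23388
RVP_blend = 5.23388^(1/1.25) = 3.759

3.759 psi


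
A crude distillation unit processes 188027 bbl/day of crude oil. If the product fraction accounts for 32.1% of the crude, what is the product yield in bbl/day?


Crude throughput = 188027 bbl/day
Fraction yield = 32.1%
yield = throughput * fraction / 100
yield = 188027 * 32.1 / 100 = 60356.667

60356.667 bbl/day


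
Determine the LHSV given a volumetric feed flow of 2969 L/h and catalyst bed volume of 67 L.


LHSV = volumetric feed rate / catalyst volume
= 2969 L/h / 67 L
= 44.31 h^-1

44.31 h^-1


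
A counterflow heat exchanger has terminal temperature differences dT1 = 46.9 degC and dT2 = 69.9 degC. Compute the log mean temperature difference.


LMTD = (dT1 - dT2) / ln(dT1/dT2)
= (46.9 - 69.9) / ln(46.9 / 69.9) = -23 / -0.399048 = 57.64

57.64 degC


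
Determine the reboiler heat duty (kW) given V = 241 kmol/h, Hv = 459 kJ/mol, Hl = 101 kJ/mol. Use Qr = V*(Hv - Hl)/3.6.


Qr = 241 * (459 - 101) / 3.6 = 241 * 358 / 3.6 = 23970

23970 kW


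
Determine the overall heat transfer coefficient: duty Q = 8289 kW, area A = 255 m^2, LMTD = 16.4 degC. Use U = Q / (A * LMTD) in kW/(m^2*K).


From Q = U*A*LMTD, U = Q / (A * LMTD)
U = 8289 / (255 * 16.4) = 8289 / 4182 = 1.982

1.982 kW/(m^2*K)


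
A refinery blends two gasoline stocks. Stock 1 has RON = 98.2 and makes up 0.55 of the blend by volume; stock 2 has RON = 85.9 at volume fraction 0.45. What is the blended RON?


Linear blending: RON_blend = sum(vi * RONi)
Contribution 1: 0.55 * 98.2 = 54.01
Contribution 2: 0.45 * 85.9 = 38.655
RON_blend = 54.01 + 38.655 = 92.665

92.665


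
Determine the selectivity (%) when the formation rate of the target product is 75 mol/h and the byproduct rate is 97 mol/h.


Selectivity = desired / (desired + undesired) * 100
Total products = 75 + 97 = 172 mol/h
S = 75 / 172 * 100
= 0.4360 * 100
= 43.60 %

43.60 %


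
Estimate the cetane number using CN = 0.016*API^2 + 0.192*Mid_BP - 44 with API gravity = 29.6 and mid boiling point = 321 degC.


CN = 0.016 * 29.6^2 + 0.192 * 321 - 44
CN = 14.01856 + 61.632 - 44 = 31.65056

31.65056


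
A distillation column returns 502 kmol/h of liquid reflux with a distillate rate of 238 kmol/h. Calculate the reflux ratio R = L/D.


Reflux ratio definition: R = L / D (liquid returned / distillate withdrawn)
L = 502 kmol/h, D = 238 kmol/h
R = 502 / 238 = 2.109

2.109


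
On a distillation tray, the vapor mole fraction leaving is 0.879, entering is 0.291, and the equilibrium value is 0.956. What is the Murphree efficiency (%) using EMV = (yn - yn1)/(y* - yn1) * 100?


Murphree vapor efficiency: EMV = (y_n - y_(n-1)) / (y*_n - y_(n-1)) * 100
EMV = (0.879 - 0.291) / (0.956 - 0.291) * 100 = 0.588 / 0.665 * 100 = 88.42

88.42 %


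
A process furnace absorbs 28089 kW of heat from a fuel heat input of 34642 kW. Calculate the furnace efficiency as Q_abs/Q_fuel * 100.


Furnace efficiency = Q_absorbed / Q_fuel * 100
= 28089 / 34642 * 100 = 81.08

81.08 %


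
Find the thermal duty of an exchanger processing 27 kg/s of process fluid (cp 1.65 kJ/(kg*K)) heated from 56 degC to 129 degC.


Q = m_dot * cp * delta_T
delta_T = 129 - 56 = 73 K
Q = 27 * 1.65 * 73
= 44.55 * 73
= 3252.15 kW

3252.15 kW


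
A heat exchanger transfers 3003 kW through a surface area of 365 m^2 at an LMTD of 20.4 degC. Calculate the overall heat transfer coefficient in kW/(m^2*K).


From Q = U*A*LMTD, U = Q / (A * LMTD)
U = 3003 / (365 * 20.4) = 3003 / 7446 = 0.4033

0.4033 kW/(m^2*K)


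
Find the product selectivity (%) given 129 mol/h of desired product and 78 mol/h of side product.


Selectivity = desired / (desired + undesired) * 100
Total products = 129 + 78 = 207 mol/h
S = 129 / 207 * 100
= 0.6232 * 100
= 62.32 %

62.32 %


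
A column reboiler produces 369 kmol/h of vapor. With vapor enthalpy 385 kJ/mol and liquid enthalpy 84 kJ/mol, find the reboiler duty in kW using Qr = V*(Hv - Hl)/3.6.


Qr = 369 * (385 - 84) / 3.6 = 369 * 301 / 3.6 = 30850

30850 kW


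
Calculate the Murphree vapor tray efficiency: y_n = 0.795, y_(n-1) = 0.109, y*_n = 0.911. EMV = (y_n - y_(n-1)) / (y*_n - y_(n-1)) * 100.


Murphree vapor efficiency: EMV = (y_n - y_(n-1)) / (y*_n - y_(n-1)) * 100
EMV = (0.795 - 0.109) / (0.911 - 0.109) * 100 = 0.686 / 0.802 * 100 = 85.54

85.54 %


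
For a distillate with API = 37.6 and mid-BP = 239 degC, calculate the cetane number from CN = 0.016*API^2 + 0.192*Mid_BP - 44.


CN = 0.016 * 37.6^2 + 0.192 * 239 - 44
CN = 22.62016 + 45.888 - 44 = 24.50816

24.50816


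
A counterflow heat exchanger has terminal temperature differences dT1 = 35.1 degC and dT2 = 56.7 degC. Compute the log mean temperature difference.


LMTD = (dT1 - dT2) / ln(dT1/dT2)
= (35.1 - 56.7) / ln(35.1 / 56.7) = -21.6 / -0.479573 = 45.04

45.04 degC


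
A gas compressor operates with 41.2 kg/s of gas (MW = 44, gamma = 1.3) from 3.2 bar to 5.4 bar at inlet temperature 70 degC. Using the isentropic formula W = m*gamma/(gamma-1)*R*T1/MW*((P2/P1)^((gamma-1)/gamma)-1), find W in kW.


Isentropic work: W = m*(gamma/(gamma-1))*(R*T1/MW)*((P2/P1)^((gamma-1)/gamma) - 1)
T1 = 70 + 273.15 = 343.15 K
Pressure ratio = 5.4 / 3.2 = 1.6875
Exponent = (1.3 - 1)/1.3 = 0.230769
(P2/P1)^exp - 1 = 1.6875^0.230769 - 1 = 0.128342
W = 41.2 * 1.3 / 0.3 * 8.314 * 343.15 / 44 * 0.128342 = 1486

1486 kW


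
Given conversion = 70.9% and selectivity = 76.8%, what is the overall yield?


Overall yield = conversion (%) * selectivity (%) / 100
Conversion = 70.9%, Selectivity = 76.8%
Y = 70.9 * 76.8 / 100
= 54.4512 %

54.4512 %


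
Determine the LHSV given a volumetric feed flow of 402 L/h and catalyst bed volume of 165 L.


LHSV = volumetric feed rate / catalyst volume
= 402 L/h / 165 L
= 2.436 h^-1

2.436 h^-1


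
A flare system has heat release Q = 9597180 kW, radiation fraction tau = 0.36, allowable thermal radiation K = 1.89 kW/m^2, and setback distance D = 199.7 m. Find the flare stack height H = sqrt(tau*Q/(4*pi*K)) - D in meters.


tau*Q/(4*pi*K) = 0.36 * 9597180 / (4 * pi * 1.89) = 145470
sqrt(145470) = 381.405
H = 381.405 - 199.7 = 181.7

181.7 m


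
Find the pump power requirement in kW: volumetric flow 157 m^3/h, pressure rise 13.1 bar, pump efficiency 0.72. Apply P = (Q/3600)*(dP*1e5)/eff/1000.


Q = 157 / 3600 = 0.0436111 m^3/s
P = 0.0436111 * (13.1 * 1e5) / 0.72 / 1000 = 79.35

79.35 kW


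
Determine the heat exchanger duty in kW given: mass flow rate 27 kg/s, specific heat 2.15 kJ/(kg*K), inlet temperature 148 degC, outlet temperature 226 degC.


Q = m_dot * cp * delta_T
delta_T = 226 - 148 = 78 K
Q = 27 * 2.15 * 78
= 58.05 * 78
= 4527.9 kW

4527.9 kW


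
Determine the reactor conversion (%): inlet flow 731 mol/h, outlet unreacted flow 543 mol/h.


X = (F_in - F_out) / F_in * 100
Moles reacted = 731 - 543 = 188
X = 188 / 731 * 100
= 0.2572 * 100
= 25.72 %

25.72 %


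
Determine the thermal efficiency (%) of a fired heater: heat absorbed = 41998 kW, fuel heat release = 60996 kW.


Furnace efficiency = Q_absorbed / Q_fuel * 100
= 41998 / 60996 * 100 = 68.85

68.85 %


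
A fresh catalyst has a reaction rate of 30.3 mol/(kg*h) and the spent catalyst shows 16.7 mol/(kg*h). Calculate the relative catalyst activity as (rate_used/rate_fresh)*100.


Activity (%) = (rate_used / rate_fresh) * 100
rate_used = 16.7, rate_fresh = 30.3
= (16.7 / 30.3) * 100
= 0.5512 * 100 = 55.12

55.12 %


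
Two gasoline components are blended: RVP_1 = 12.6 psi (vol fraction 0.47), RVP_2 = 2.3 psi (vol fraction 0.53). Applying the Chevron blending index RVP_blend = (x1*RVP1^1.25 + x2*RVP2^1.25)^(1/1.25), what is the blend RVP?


Chevron index: RVP_blend = (sum xi*RVPi^1.25)^(1/1.25)
RVP^1.25 terms: 0.47 * 12.6^1.25 + 0.53 * 2.3^1.25 = 12.6585
RVP_blend = 12.6585^(1/1.25) = 7.619

7.619 psi


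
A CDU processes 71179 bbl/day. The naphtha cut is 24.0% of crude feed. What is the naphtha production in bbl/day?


Crude throughput = 71179 bbl/day
Fraction yield = 24.0%
yield = throughput * fraction / 100
yield = 71179 * 24.0 / 100 = 17082.96

17082.96 bbl/day


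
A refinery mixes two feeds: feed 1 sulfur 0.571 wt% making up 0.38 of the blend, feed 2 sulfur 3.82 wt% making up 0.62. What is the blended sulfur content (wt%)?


Linear sulfur blending: S_blend = x1*S1 + x2*S2
Contribution 1: 0.38 * 0.571 = 0.21698 wt%
Contribution 2: 0.62 * 3.82 = 2.3684 wt%
S_blend = 0.21698 + 2.3684 = 2.58538

2.58538 wt%


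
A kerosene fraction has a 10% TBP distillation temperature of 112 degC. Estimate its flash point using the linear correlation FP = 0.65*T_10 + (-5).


FP = 0.65 * 112 + (-5) = 67.8

67.8 degC


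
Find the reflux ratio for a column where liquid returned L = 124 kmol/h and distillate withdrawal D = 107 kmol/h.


Reflux ratio definition: R = L / D (liquid returned / distillate withdrawn)
L = 124 kmol/h, D = 107 kmol/h
R = 124 / 107 = 1.159

1.159


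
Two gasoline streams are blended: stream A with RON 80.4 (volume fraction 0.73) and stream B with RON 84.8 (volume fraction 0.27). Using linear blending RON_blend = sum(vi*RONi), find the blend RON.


Linear blending: RON_blend = sum(vi * RONi)
Contribution 1: 0.73 * 80.4 = 58.692
Contribution 2: 0.27 * 84.8 = 22.896
RON_blend = 58.692 + 22.896 = 81.588

81.588


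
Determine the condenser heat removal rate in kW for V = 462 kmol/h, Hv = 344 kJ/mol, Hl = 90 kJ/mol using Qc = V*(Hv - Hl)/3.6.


Qc = 462 * (344 - 90) / 3.6 = 462 * 254 / 3.6 = 32600

32600 kW


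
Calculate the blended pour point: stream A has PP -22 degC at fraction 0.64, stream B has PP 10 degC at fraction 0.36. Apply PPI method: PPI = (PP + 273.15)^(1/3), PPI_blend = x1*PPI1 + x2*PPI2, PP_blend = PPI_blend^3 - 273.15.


PPI_1 = (-22 + 273.15)^(1/3) = 6.30925
PPI_2 = (10 + 273.15)^(1/3) = 6.566574
PPI_blend = 0.64 * 6.30925 + 0.36 * 6.566574 = 6.401887
PP_blend = 6.401887^3 - 273.15 = 262.3759 - 273.15 = -10.77

-10.77 degC


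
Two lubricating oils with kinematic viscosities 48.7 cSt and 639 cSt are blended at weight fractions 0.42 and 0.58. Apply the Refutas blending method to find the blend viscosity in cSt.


Refutas method: VBN_i = 14.534*ln(ln(visc_i + 0.8)) + 10.975, blended linearly by mass fraction; since VBN is linear in VBI_i = ln(ln(visc_i + 0.8)) and the fractions sum to 1, blend VBI directly: visc = exp(exp(VBI_blend)) - 0.8
VBI_1 = ln(ln(48.7 + 0.8)) = 1.36148
VBI_2 = ln(ln(639 + 0.8)) = 1.86581
VBI_blend = 0.42 * 1.36148 + 0.58 * 1.86581 = 1.65399
visc_blend = exp(exp(1.65399)) - 0.8 = 185.6

185.6 cSt


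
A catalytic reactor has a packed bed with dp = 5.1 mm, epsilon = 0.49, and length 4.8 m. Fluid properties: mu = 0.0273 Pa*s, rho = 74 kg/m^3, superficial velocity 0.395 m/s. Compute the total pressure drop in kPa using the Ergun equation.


dp = 5.1 mm = 0.0051 m
Viscous term = 150*0.0273*0.395*(1-0.49)^2 / (0.0051^2*0.49^3) = 137487
Inertial term = 1.75*74*0.395^2*(1-0.49) / (0.0051*0.49^3) = 17174.2
dP/L = 137487 + 17174.2 = 154661 Pa/m
dP = 154661 * 4.8 / 1000 = 742.4 kPa

742.4 kPa


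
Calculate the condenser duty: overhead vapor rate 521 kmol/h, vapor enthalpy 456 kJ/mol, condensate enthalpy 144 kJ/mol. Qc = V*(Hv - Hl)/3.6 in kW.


Qc = 521 * (456 - 144) / 3.6 = 521 * 312 / 3.6 = 45150

45150 kW


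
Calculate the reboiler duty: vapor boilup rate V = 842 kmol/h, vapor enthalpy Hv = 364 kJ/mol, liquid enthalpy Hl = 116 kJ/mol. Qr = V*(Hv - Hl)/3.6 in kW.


Qr = 842 * (364 - 116) / 3.6 = 842 * 248 / 3.6 = 58000

58000 kW


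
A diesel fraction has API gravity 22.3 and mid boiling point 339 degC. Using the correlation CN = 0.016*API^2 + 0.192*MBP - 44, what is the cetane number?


CN = 0.016 * 22.3^2 + 0.192 * 339 - 44
CN = 7.95664 + 65.088 - 44 = 29.04464

29.04464


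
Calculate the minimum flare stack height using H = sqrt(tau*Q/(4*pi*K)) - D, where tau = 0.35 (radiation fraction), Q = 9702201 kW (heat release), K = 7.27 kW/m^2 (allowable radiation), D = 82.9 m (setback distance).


tau*Q/(4*pi*K) = 0.35 * 9702201 / (4 * pi * 7.27) = 37170.1
sqrt(37170.1) = 192.795
H = 192.795 - 82.9 = 109.9

109.9 m


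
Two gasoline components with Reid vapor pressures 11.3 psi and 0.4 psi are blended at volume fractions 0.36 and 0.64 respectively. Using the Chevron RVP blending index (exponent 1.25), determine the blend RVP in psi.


Chevron index: RVP_blend = (sum xi*RVPi^1.25)^(1/1.25)
RVP^1.25 terms: 0.36 * 11.3^1.25 + 0.64 * 0.4^1.25 = 7.66207
RVP_blend = 7.66207^(1/1.25) = 5.099

5.099 psi


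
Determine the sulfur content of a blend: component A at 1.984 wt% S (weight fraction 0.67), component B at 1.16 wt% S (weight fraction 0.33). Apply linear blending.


Linear sulfur blending: S_blend = x1*S1 + x2*S2
Contribution 1: 0.67 * 1.984 = 1.32928 wt%
Contribution 2: 0.33 * 1.16 = 0.3828 wt%
S_blend = 1.32928 + 0.3828 = 1.71208

1.71208 wt%


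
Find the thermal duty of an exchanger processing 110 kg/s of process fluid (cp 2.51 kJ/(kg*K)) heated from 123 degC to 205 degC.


Q = m_dot * cp * delta_T
delta_T = 205 - 123 = 82 K
Q = 110 * 2.51 * 82
= 276.1 * 82
= 22640.2 kW

22640.2 kW


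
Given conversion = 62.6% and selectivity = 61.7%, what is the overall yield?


Overall yield = conversion (%) * selectivity (%) / 100
Conversion = 62.6%, Selectivity = 61.7%
Y = 62.6 * 61.7 / 100
= 38.6242 %

38.6242 %


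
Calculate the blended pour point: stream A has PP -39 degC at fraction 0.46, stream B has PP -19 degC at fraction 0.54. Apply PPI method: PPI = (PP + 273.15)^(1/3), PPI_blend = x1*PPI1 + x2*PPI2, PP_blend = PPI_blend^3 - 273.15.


PPI_1 = (-39 + 273.15)^(1/3) = 6.163557
PPI_2 = (-19 + 273.15)^(1/3) = 6.334272
PPI_blend = 0.46 * 6.163557 + 0.54 * 6.334272 = 6.255743
PP_blend = 6.255743^3 - 273.15 = 244.8143 - 273.15 = -28.34

-28.34 degC


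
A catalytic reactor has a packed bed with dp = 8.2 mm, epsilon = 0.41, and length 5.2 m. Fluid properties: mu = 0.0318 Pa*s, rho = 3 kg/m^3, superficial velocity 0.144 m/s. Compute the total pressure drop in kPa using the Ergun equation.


dp = 8.2 mm = 0.0082 m
Viscous term = 150*0.0318*0.144*(1-0.41)^2 / (0.0082^2*0.41^3) = 51594.8
Inertial term = 1.75*3*0.144^2*(1-0.41) / (0.0082*0.41^3) = 113.65
dP/L = 51594.8 + 113.65 = 51708.5 Pa/m
dP = 51708.5 * 5.2 / 1000 = 268.9 kPa

268.9 kPa


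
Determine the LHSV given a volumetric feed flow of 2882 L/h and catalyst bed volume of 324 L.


LHSV = volumetric feed rate / catalyst volume
= 2882 L/h / 324 L
= 8.895 h^-1

8.895 h^-1


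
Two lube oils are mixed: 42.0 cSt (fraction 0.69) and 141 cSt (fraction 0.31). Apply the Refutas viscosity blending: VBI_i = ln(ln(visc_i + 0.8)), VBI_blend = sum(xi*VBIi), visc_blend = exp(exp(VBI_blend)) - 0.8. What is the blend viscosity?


Refutas method: VBN_i = 14.534*ln(ln(visc_i + 0.8)) + 10.975, blended linearly by mass fraction; since VBN is linear in VBI_i = ln(ln(visc_i + 0.8)) and the fractions sum to 1, blend VBI directly: visc = exp(exp(VBI_blend)) - 0.8
VBI_1 = ln(ln(42.0 + 0.8)) = 1.3235
VBI_2 = ln(ln(141 + 0.8)) = 1.60028
VBI_blend = 0.69 * 1.3235 + 0.31 * 1.60028 = 1.4093
visc_blend = exp(exp(1.4093)) - 0.8 = 59.12

59.12 cSt


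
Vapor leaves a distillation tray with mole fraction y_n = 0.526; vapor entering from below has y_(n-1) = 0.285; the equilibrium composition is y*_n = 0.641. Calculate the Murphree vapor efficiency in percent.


Murphree vapor efficiency: EMV = (y_n - y_(n-1)) / (y*_n - y_(n-1)) * 100
EMV = (0.526 - 0.285) / (0.641 - 0.285) * 100 = 0.241 / 0.356 * 100 = 67.70

67.70 %


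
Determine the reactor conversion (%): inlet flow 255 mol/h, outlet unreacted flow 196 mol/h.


X = (F_in - F_out) / F_in * 100
Moles reacted = 255 - 196 = 59
X = 59 / 255 * 100
= 0.2314 * 100
= 23.14 %

23.14 %


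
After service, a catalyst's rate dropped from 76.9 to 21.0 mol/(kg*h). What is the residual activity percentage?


Activity (%) = (rate_used / rate_fresh) * 100
rate_used = 21.0, rate_fresh = 76.9
= (21.0 / 76.9) * 100
= 0.2731 * 100 = 27.31

27.31 %


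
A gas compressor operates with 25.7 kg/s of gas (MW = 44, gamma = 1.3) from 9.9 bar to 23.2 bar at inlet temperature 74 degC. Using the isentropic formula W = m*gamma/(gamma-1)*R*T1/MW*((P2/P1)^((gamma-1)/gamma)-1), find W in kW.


Isentropic work: W = m*(gamma/(gamma-1))*(R*T1/MW)*((P2/P1)^((gamma-1)/gamma) - 1)
T1 = 74 + 273.15 = 347.15 K
Pressure ratio = 23.2 / 9.9 = 2.34343
Exponent = (1.3 - 1)/1.3 = 0.230769
(P2/P1)^exp - 1 = 2.34343^0.230769 - 1 = 0.217168
W = 25.7 * 1.3 / 0.3 * 8.314 * 347.15 / 44 * 0.217168 = 1586

1586 kW


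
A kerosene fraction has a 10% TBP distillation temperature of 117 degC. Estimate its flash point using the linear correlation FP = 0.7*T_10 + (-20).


FP = 0.7 * 117 + (-20) = 61.9

61.9 degC


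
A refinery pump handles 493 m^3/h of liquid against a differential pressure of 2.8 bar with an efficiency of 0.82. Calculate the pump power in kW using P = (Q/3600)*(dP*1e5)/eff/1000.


Q = 493 / 3600 = 0.136944 m^3/s
P = 0.136944 * (2.8 * 1e5) / 0.82 / 1000 = 46.76

46.76 kW


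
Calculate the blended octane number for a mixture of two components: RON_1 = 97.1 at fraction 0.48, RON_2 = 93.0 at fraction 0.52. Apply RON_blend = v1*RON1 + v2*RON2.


Linear blending: RON_blend = sum(vi * RONi)
Contribution 1: 0.48 * 97.1 = 46.608
Contribution 2: 0.52 * 93.0 = 48.36
RON_blend = 46.608 + 48.36 = 94.968

94.968


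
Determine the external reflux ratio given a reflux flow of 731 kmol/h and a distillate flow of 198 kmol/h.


Reflux ratio definition: R = L / D (liquid returned / distillate withdrawn)
L = 731 kmol/h, D = 198 kmol/h
R = 731 / 198 = 3.692

3.692


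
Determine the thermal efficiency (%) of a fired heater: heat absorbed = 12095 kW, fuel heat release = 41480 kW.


Furnace efficiency = Q_absorbed / Q_fuel * 100
= 12095 / 41480 * 100 = 29.16

29.16 %


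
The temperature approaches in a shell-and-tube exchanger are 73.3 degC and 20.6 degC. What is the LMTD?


LMTD = (dT1 - dT2) / ln(dT1/dT2)
= (73.3 - 20.6) / ln(73.3 / 20.6) = 52.7 / 1.26927 = 41.52

41.52 degC


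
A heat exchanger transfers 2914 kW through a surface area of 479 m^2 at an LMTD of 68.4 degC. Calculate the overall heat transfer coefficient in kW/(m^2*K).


From Q = U*A*LMTD, U = Q / (A * LMTD)
U = 2914 / (479 * 68.4) = 2914 / 32763.6 = 0.08894

0.08894 kW/(m^2*K)


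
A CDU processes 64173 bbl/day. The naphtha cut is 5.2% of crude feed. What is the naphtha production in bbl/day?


Crude throughput = 64173 bbl/day
Fraction yield = 5.2%
yield = throughput * fraction / 100
yield = 64173 * 5.2 / 100 = 3336.996

3336.996 bbl/day


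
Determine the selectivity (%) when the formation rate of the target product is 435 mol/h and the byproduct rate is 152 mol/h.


Selectivity = desired / (desired + undesired) * 100
Total products = 435 + 152 = 587 mol/h
S = 435 / 587 * 100
= 0.7411 * 100
= 74.11 %

74.11 %


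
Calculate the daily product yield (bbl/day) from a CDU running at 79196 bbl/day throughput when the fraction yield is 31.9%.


Crude throughput = 79196 bbl/day
Fraction yield = 31.9%
yield = throughput * fraction / 100
yield = 79196 * 31.9 / 100 = 25263.524

25263.524 bbl/day


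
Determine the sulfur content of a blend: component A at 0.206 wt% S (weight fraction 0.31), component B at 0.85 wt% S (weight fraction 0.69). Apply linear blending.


Linear sulfur blending: S_blend = x1*S1 + x2*S2
Contribution 1: 0.31 * 0.206 = 0.06386 wt%
Contribution 2: 0.69 * 0.85 = 0.5865 wt%
S_blend = 0.06386 + 0.5865 = 0.65036

0.65036 wt%


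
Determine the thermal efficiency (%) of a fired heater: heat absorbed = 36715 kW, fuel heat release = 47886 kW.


Furnace efficiency = Q_absorbed / Q_fuel * 100
= 36715 / 47886 * 100 = 76.67

76.67 %


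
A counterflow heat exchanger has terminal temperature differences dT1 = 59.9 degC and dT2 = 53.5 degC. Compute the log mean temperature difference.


LMTD = (dT1 - dT2) / ln(dT1/dT2)
= (59.9 - 53.5) / ln(59.9 / 53.5) = 6.4 / 0.112995 = 56.64

56.64 degC


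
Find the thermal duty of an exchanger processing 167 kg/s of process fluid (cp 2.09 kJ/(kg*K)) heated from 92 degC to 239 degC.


Q = m_dot * cp * delta_T
delta_T = 239 - 92 = 147 K
Q = 167 * 2.09 * 147
= 349.03 * 147
= 51307.41 kW

51307.41 kW


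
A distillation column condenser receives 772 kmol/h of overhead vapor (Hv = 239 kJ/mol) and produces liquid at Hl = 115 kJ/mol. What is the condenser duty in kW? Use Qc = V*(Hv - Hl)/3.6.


Qc = 772 * (239 - 115) / 3.6 = 772 * 124 / 3.6 = 26590

26590 kW


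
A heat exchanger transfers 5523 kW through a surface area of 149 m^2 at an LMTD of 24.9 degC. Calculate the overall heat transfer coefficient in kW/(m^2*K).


From Q = U*A*LMTD, U = Q / (A * LMTD)
U = 5523 / (149 * 24.9) = 5523 / 3710.1 = 1.489

1.489 kW/(m^2*K)


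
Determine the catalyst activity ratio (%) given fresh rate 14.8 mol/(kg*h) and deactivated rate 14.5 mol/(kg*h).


Activity (%) = (rate_used / rate_fresh) * 100
rate_used = 14.5, rate_fresh = 14.8
= (14.5 / 14.8) * 100
= 0.9797 * 100 = 97.97

97.97 %


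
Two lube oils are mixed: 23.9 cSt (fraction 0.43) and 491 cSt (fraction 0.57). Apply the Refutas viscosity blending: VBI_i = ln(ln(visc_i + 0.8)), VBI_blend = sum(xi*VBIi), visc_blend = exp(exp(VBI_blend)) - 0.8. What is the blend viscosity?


Refutas method: VBN_i = 14.534*ln(ln(visc_i + 0.8)) + 10.975, blended linearly by mass fraction; since VBN is linear in VBI_i = ln(ln(visc_i + 0.8)) and the fractions sum to 1, blend VBI directly: visc = exp(exp(VBI_blend)) - 0.8
VBI_1 = ln(ln(23.9 + 0.8)) = 1.16527
VBI_2 = ln(ln(491 + 0.8)) = 1.82424
VBI_blend = 0.43 * 1.16527 + 0.57 * 1.82424 = 1.54088
visc_blend = exp(exp(1.54088)) - 0.8 = 105.8

105.8 cSt


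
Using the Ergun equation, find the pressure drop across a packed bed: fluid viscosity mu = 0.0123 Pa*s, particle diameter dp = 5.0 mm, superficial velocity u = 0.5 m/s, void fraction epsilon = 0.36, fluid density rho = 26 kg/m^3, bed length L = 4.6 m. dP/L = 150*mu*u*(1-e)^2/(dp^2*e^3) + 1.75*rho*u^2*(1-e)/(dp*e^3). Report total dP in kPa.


dp = 5.0 mm = 0.005 m
Viscous term = 150*0.0123*0.5*(1-0.36)^2 / (0.005^2*0.36^3) = 323951
Inertial term = 1.75*26*0.5^2*(1-0.36) / (0.005*0.36^3) = 31207.1
dP/L = 323951 + 31207.1 = 355158 Pa/m
dP = 355158 * 4.6 / 1000 = 1634 kPa

1634 kPa


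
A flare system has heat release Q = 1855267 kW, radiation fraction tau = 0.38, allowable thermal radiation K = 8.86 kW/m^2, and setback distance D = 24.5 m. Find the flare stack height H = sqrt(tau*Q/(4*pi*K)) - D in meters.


tau*Q/(4*pi*K) = 0.38 * 1855267 / (4 * pi * 8.86) = 6332.08
sqrt(6332.08) = 79.5744
H = 79.5744 - 24.5 = 55.07

55.07 m


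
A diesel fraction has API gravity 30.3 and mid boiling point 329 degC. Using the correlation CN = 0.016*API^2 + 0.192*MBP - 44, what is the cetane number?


CN = 0.016 * 30.3^2 + 0.192 * 329 - 44
CN = 14.68944 + 63.168 - 44 = 33.85744

33.85744


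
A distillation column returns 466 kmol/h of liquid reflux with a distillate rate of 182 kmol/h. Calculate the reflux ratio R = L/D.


Reflux ratio definition: R = L / D (liquid returned / distillate withdrawn)
L = 466 kmol/h, D = 182 kmol/h
R = 466 / 182 = 2.560

2.560


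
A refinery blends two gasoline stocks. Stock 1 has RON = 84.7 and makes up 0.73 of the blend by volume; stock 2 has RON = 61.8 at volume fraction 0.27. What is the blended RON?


Linear blending: RON_blend = sum(vi * RONi)
Contribution 1: 0.73 * 84.7 = 61.831
Contribution 2: 0.27 * 61.8 = 16.686
RON_blend = 61.831 + 16.686 = 78.517

78.517


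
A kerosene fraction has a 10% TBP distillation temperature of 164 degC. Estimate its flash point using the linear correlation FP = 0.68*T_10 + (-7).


FP = 0.68 * 164 + (-7) = 104.52

104.52 degC


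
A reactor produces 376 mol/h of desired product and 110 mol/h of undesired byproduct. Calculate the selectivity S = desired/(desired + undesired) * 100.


Selectivity = desired / (desired + undesired) * 100
Total products = 376 + 110 = 486 mol/h
S = 376 / 486 * 100
= 0.7737 * 100
= 77.37 %

77.37 %


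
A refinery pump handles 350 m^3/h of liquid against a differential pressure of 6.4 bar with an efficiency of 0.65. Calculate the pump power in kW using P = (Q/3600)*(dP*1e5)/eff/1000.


Q = 350 / 3600 = 0.0972222 m^3/s
P = 0.0972222 * (6.4 * 1e5) / 0.65 / 1000 = 95.73

95.73 kW


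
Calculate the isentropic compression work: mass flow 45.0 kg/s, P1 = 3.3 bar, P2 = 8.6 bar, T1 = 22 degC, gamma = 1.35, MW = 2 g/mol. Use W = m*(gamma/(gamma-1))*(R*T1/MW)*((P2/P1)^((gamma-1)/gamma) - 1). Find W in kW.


Isentropic work: W = m*(gamma/(gamma-1))*(R*T1/MW)*((P2/P1)^((gamma-1)/gamma) - 1)
T1 = 22 + 273.15 = 295.15 K
Pressure ratio = 8.6 / 3.3 = 2.60606
Exponent = (1.35 - 1)/1.35 = 0.259259
(P2/P1)^exp - 1 = 2.60606^0.259259 - 1 = 0.281881
W = 45.0 * 1.35 / 0.35 * 8.314 * 295.15 / 2 * 0.281881 = 60030

60030 kW


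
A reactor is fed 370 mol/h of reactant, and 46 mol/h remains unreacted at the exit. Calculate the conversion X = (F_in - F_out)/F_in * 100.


X = (F_in - F_out) / F_in * 100
Moles reacted = 370 - 46 = 324
X = 324 / 370 * 100
= 0.8757 * 100
= 87.57 %

87.57 %


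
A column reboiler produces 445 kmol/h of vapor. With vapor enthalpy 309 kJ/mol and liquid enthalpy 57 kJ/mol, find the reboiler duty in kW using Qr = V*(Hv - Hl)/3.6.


Qr = 445 * (309 - 57) / 3.6 = 445 * 252 / 3.6 = 31150

31150 kW


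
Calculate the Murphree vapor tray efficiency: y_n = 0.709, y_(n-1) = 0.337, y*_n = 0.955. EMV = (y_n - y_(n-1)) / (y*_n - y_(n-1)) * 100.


Murphree vapor efficiency: EMV = (y_n - y_(n-1)) / (y*_n - y_(n-1)) * 100
EMV = (0.709 - 0.337) / (0.955 - 0.337) * 100 = 0.372 / 0.618 * 100 = 60.19

60.19 %


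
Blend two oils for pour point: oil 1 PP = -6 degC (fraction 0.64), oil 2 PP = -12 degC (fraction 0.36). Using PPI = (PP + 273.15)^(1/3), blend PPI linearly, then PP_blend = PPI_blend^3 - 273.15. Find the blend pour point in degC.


PPI_1 = (-6 + 273.15)^(1/3) = 6.440482
PPI_2 = (-12 + 273.15)^(1/3) = 6.391901
PPI_blend = 0.64 * 6.440482 + 0.36 * 6.391901 = 6.422993
PP_blend = 6.422993^3 - 273.15 = 264.9795 - 273.15 = -8.17

-8.17 degC


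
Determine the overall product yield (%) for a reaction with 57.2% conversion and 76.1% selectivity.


Overall yield = conversion (%) * selectivity (%) / 100
Conversion = 57.2%, Selectivity = 76.1%
Y = 57.2 * 76.1 / 100
= 43.5292 %

43.5292 %


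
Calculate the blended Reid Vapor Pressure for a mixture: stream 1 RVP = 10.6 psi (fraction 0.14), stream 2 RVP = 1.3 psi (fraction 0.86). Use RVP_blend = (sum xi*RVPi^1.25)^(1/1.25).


Chevron index: RVP_blend = (sum xi*RVPi^1.25)^(1/1.25)
RVP^1.25 terms: 0.14 * 10.6^1.25 + 0.86 * 1.3^1.25 = 3.87148
RVP_blend = 3.87148^(1/1.25) = 2.953

2.953 psi


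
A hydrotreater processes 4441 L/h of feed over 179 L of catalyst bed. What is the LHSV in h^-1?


LHSV = volumetric feed rate / catalyst volume
= 4441 L/h / 179 L
= 24.81 h^-1

24.81 h^-1


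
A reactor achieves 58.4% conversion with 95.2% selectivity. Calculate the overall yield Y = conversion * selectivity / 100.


Overall yield = conversion (%) * selectivity (%) / 100
Conversion = 58.4%, Selectivity = 95.2%
Y = 58.4 * 95.2 / 100
= 55.5968 %

55.5968 %


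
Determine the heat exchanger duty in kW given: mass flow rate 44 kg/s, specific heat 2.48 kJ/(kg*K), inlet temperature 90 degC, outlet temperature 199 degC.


Q = m_dot * cp * delta_T
delta_T = 199 - 90 = 109 K
Q = 44 * 2.48 * 109
= 109.12 * 109
= 11894.08 kW

11894.08 kW


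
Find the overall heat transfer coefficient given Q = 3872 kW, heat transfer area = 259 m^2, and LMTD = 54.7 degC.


From Q = U*A*LMTD, U = Q / (A * LMTD)
U = 3872 / (259 * 54.7) = 3872 / 14167.3 = 0.2733

0.2733 kW/(m^2*K)


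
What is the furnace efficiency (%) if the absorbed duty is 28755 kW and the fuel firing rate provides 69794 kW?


Furnace efficiency = Q_absorbed / Q_fuel * 100
= 28755 / 69794 * 100 = 41.20

41.20 %


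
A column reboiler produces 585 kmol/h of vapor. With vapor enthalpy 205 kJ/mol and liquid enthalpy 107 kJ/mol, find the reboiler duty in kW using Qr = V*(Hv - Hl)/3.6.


Qr = 585 * (205 - 107) / 3.6 = 585 * 98 / 3.6 = 15920

15920 kW


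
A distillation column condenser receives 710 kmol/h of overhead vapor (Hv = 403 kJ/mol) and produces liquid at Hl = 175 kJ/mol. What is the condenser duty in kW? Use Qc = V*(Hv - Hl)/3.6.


Qc = 710 * (403 - 175) / 3.6 = 710 * 228 / 3.6 = 44970

44970 kW


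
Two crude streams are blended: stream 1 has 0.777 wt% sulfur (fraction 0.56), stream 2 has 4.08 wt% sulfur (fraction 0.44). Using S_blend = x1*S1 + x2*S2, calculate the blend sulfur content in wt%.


Linear sulfur blending: S_blend = x1*S1 + x2*S2
Contribution 1: 0.56 * 0.777 = 0.43512 wt%
Contribution 2: 0.44 * 4.08 = 1.7952 wt%
S_blend = 0.43512 + 1.7952 = 2.23032

2.23032 wt%


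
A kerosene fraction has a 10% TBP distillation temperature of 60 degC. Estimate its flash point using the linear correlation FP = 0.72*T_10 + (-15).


FP = 0.72 * 60 + (-15) = 28.2

28.2 degC


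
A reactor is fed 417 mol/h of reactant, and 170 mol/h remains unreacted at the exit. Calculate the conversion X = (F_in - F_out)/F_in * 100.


X = (F_in - F_out) / F_in * 100
Moles reacted = 417 - 170 = 247
X = 247 / 417 * 100
= 0.5923 * 100
= 59.23 %

59.23 %


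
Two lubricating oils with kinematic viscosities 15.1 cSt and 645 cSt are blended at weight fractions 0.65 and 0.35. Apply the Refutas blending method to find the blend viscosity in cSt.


Refutas method: VBN_i = 14.534*ln(ln(visc_i + 0.8)) + 10.975, blended linearly by mass fraction; since VBN is linear in VBI_i = ln(ln(visc_i + 0.8)) and the fractions sum to 1, blend VBI directly: visc = exp(exp(VBI_blend)) - 0.8
VBI_1 = ln(ln(15.1 + 0.8)) = 1.01752
VBI_2 = ln(ln(645 + 0.8)) = 1.86725
VBI_blend = 0.65 * 1.01752 + 0.35 * 1.86725 = 1.31493
visc_blend = exp(exp(1.31493)) - 0.8 = 40.65

40.65 cSt


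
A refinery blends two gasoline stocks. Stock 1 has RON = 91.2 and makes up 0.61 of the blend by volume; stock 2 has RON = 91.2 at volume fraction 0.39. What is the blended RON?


Linear blending: RON_blend = sum(vi * RONi)
Contribution 1: 0.61 * 91.2 = 55.632
Contribution 2: 0.39 * 91.2 = 35.568
RON_blend = 55.632 + 35.568 = 91.2

91.2


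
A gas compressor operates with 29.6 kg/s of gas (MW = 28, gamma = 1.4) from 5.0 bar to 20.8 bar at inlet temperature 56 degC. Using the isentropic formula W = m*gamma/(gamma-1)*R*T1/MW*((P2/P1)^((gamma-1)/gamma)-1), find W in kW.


Isentropic work: W = m*(gamma/(gamma-1))*(R*T1/MW)*((P2/P1)^((gamma-1)/gamma) - 1)
T1 = 56 + 273.15 = 329.15 K
Pressure ratio = 20.8 / 5.0 = 4.16
Exponent = (1.4 - 1)/1.4 = 0.285714
(P2/P1)^exp - 1 = 4.16^0.285714 - 1 = 0.502739
W = 29.6 * 1.4 / 0.4 * 8.314 * 329.15 / 28 * 0.502739 = 5090

5090 kW


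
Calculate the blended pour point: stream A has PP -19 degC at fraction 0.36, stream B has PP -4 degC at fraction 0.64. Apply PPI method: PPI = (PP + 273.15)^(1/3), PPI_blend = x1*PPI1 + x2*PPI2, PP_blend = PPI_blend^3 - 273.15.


PPI_1 = (-19 + 273.15)^(1/3) = 6.334272
PPI_2 = (-4 + 273.15)^(1/3) = 6.456514
PPI_blend = 0.36 * 6.334272 + 0.64 * 6.456514 = 6.412507
PP_blend = 6.412507^3 - 273.15 = 263.6839 - 273.15 = -9.47

-9.47 degC


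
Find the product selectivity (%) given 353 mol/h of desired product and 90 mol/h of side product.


Selectivity = desired / (desired + undesired) * 100
Total products = 353 + 90 = 443 mol/h
S = 353 / 443 * 100
= 0.7968 * 100
= 79.68 %

79.68 %


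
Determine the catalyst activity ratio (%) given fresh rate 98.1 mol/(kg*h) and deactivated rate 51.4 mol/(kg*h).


Activity (%) = (rate_used / rate_fresh) * 100
rate_used = 51.4, rate_fresh = 98.1
= (51.4 / 98.1) * 100
= 0.5240 * 100 = 52.40

52.40 %


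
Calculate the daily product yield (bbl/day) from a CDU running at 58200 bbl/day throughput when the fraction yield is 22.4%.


Crude throughput = 58200 bbl/day
Fraction yield = 22.4%
yield = throughput * fraction / 100
yield = 58200 * 22.4 / 100 = 13036.8

13036.8 bbl/day


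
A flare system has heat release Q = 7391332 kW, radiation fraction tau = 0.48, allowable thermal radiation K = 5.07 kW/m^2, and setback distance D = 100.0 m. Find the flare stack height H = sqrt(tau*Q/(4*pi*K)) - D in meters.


tau*Q/(4*pi*K) = 0.48 * 7391332 / (4 * pi * 5.07) = 55686
sqrt(55686) = 235.979
H = 235.979 - 100.0 = 136.0

136.0 m


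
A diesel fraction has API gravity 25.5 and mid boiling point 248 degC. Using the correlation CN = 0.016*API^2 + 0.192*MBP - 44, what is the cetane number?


CN = 0.016 * 25.5^2 + 0.192 * 248 - 44
CN = 10.404 + 47.616 - 44 = 14.02

14.02


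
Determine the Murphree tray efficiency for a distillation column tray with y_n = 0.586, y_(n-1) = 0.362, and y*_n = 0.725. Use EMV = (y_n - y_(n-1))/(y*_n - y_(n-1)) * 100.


Murphree vapor efficiency: EMV = (y_n - y_(n-1)) / (y*_n - y_(n-1)) * 100
EMV = (0.586 - 0.362) / (0.725 - 0.362) * 100 = 0.224 / 0.363 * 100 = 61.71

61.71 %


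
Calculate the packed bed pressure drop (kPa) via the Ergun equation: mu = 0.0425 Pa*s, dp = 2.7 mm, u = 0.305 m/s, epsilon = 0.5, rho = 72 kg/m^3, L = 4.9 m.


dp = 2.7 mm = 0.0027 m
Viscous term = 150*0.0425*0.305*(1-0.5)^2 / (0.0027^2*0.5^3) = 533436
Inertial term = 1.75*72*0.305^2*(1-0.5) / (0.0027*0.5^3) = 17364.7
dP/L = 533436 + 17364.7 = 550801 Pa/m
dP = 550801 * 4.9 / 1000 = 2699 kPa

2699 kPa


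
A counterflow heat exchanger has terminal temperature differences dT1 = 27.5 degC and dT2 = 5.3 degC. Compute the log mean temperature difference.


LMTD = (dT1 - dT2) / ln(dT1/dT2)
= (27.5 - 5.3) / ln(27.5 / 5.3) = 22.2 / 1.64648 = 13.48

13.48 degC


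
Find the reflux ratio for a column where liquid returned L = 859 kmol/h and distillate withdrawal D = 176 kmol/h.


Reflux ratio definition: R = L / D (liquid returned / distillate withdrawn)
L = 859 kmol/h, D = 176 kmol/h
R = 859 / 176 = 4.881

4.881


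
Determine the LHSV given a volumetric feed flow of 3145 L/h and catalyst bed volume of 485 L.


LHSV = volumetric feed rate / catalyst volume
= 3145 L/h / 485 L
= 6.485 h^-1

6.485 h^-1


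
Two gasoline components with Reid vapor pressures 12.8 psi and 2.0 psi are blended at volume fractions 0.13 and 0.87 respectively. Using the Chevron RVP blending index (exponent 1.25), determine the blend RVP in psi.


Chevron index: RVP_blend = (sum xi*RVPi^1.25)^(1/1.25)
RVP^1.25 terms: 0.13 * 12.8^1.25 + 0.87 * 2.0^1.25 = 5.21665
RVP_blend = 5.21665^(1/1.25) = 3.749

3.749 psi


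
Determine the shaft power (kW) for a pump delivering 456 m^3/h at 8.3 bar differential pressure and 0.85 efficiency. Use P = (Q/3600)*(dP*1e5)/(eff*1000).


Q = 456 / 3600 = 0.126667 m^3/s
P = 0.126667 * (8.3 * 1e5) / 0.85 / 1000 = 123.7

123.7 kW


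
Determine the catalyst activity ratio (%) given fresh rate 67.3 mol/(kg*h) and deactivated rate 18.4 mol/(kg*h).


Activity (%) = (rate_used / rate_fresh) * 100
rate_used = 18.4, rate_fresh = 67.3
= (18.4 / 67.3) * 100
= 0.2734 * 100 = 27.34

27.34 %


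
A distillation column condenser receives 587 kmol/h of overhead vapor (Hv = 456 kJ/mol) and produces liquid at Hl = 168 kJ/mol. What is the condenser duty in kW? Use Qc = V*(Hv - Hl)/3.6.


Qc = 587 * (456 - 168) / 3.6 = 587 * 288 / 3.6 = 46960

46960 kW
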